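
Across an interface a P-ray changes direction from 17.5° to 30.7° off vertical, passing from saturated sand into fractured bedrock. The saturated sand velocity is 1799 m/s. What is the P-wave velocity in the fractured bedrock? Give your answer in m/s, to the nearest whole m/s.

Snell's law: sin 17.5°/V₁ = sin 30.7°/V₂.
V₂ = V₁·sin 30.7°/sin 17.5° = 1799 × 1.6978 = 3054.37 m/s.

3054 m/s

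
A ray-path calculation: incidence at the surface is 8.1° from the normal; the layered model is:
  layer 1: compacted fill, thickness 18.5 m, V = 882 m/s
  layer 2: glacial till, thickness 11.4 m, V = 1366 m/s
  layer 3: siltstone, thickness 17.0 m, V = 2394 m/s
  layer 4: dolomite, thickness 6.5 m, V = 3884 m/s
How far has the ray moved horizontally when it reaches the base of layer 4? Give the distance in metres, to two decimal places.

17.36 m

p = sin θ₁/V₁ = sin 8.1°/882 = 1.5975e-04 s/m is conserved through the stack.
Layer 1: θ = 8.10°; offset = 18.5·tan 8.10° = 2.6329 m.
Layer 2: sin θ = p·1366 = 0.2182 → θ = 12.60°; offset = 11.4·tan 12.60° = 2.5492 m.
Layer 3: sin θ = p·2394 = 0.3824 → θ = 22.49°; offset = 17.0·tan 22.49° = 7.0365 m.
Layer 4: sin θ = p·3884 = 0.6205 → θ = 38.35°; offset = 6.5·tan 38.35° = 5.1428 m.
Σ offsets = 17.3614 m.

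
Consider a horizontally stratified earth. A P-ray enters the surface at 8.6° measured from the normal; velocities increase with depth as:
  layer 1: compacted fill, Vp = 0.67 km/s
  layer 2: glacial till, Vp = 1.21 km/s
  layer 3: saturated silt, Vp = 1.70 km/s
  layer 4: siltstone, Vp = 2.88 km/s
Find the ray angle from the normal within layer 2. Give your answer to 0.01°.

15.67°

Ray parameter p = sin 8.6° / 0.67 = 2.2319e-01 s/km.
sin θ_2 = p·V_2 = 2.2319e-01 × 1.21 = 0.2701.
θ_2 = arcsin 0.2701 = 15.67°.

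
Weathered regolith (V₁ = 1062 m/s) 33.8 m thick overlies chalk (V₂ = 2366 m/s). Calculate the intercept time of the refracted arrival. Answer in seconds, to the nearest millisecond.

tᵢ = 2h·√(V₂²−V₁²)/(V₁V₂).
√(V₂²−V₁²) = √(2366²−1062²) = 2114.3 m/s.
tᵢ = 2·33.8·2114.3/(1062·2366) = 0.05688 s.

0.057 s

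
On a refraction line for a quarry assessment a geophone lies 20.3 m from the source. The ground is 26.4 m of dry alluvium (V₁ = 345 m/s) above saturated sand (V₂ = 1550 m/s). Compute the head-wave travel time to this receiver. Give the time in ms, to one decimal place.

162.3 ms

θ_c = arcsin(V₁/V₂) = arcsin(345/1550) = 12.86°, cos θ_c = 0.9749.
Intercept time tᵢ = 2h cos θ_c / V₁ = 2·26.4·0.9749/345 = 0.14920 s.
t = x/V₂ + tᵢ = 20.3/1550 + 0.14920 = 0.16230 s.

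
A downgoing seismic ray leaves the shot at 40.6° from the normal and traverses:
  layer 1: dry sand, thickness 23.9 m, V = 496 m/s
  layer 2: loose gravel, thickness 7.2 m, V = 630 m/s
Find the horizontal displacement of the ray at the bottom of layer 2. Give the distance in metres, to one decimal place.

Ray parameter p = sin 40.6° / 496 m/s = 1.3120e-03 s/m.
Layer 1: θ = 40.60°; offset = 23.9·tan 40.60° = 20.485 m.
Layer 2: sin θ = p·630 = 0.8266 → θ = 55.75°; offset = 7.2·tan 55.75° = 10.575 m.
Summing the layer offsets gives 31.059 m.

31.1 m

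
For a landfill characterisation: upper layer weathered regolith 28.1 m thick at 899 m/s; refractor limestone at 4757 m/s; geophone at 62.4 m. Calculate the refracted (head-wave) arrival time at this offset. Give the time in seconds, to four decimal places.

0.0745 s

t = x/V₂ + 2h·√(V₂²−V₁²)/(V₁V₂).
√(V₂²−V₁²) = √(4757²−899²) = 4671.3 m/s; delay term = 2·28.1·4671.3/(899·4757) = 0.06139 s.
t = 62.4/4757 + 0.06139 = 0.07450 s.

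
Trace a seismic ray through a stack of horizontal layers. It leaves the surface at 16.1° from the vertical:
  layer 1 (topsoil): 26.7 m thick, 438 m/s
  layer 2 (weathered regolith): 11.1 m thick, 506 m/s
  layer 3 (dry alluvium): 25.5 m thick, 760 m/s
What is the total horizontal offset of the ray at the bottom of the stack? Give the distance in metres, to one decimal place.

25.5 m

Apply Snell's law at each interface; in layer i the horizontal offset is hᵢ·tan θᵢ.
Layer 1: θ = 16.10°; offset = 26.7·tan 16.10° = 7.707 m.
Layer 2: sin θ = 506·sin 16.1°/438 = 0.3204, θ = 18.69°; offset = 11.1·tan 18.69° = 3.754 m.
Layer 3: sin θ = 760·sin 16.1°/438 = 0.4812, θ = 28.76°; offset = 25.5·tan 28.76° = 13.997 m.
Total horizontal offset = 25.458 m.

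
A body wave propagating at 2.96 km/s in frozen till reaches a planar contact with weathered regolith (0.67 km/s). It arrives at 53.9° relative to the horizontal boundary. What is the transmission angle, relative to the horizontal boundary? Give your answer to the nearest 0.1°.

Convert to the normal: θ₁ = 90° − 53.9° = 36.1°.
sin θ₁/V₁ = sin θ₂/V₂ ⇒ sin θ₂ = 0.67·sin 36.1°/2.96 = 0.67·0.5892/2.96 = 0.1334.
θ₂ = sin⁻¹(0.1334) = 7.66° (from vertical).
From the interface: 90° − 7.66° = 82.34°.

82.3°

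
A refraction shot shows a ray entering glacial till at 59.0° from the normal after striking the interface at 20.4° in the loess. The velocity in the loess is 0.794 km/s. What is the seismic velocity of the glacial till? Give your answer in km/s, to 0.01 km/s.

1.95 km/s

sin 20.4° = 0.3486; sin 59.0° = 0.8572.
V₂ = V₁·(sin θ₂/sin θ₁) = 0.794·(0.8572/0.3486) = 1.95 km/s.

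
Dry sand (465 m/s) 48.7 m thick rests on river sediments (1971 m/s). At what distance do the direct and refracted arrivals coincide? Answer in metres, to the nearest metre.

124 m

θ_c = arcsin(465/1971) = 13.65°, so cos θ_c = 0.9718 and tᵢ = 2h cos θ_c/V₁ = 0.2035 s.
At crossover x/V₁ = x/V₂ + tᵢ ⇒ x = tᵢ/(1/V₁ − 1/V₂) = 0.20355/(2.1505e-03 − 5.0736e-04) = 123.88 m.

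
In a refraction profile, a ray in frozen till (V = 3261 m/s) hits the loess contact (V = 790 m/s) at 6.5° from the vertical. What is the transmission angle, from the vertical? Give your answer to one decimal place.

1.6°

sin θ₁/V₁ = sin θ₂/V₂ ⇒ sin θ₂ = 790·sin 6.5°/3261 = 790·0.1132/3261 = 0.0274.
θ₂ = sin⁻¹(0.0274) = 1.57° (from vertical).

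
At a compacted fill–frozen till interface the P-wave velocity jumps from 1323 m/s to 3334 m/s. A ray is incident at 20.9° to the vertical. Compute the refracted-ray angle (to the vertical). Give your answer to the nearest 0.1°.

sin θ₁/V₁ = sin θ₂/V₂ ⇒ sin θ₂ = 3334·sin 20.9°/1323 = 3334·0.3567/1323 = 0.8990.
θ₂ = sin⁻¹(0.8990) = 64.03° (from vertical).

64.0°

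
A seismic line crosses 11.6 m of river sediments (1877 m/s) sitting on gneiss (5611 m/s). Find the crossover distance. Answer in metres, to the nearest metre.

θ_c = arcsin(1877/5611) = 19.54°, so cos θ_c = 0.9424 and tᵢ = 2h cos θ_c/V₁ = 0.0116 s.
At crossover x/V₁ = x/V₂ + tᵢ ⇒ x = tᵢ/(1/V₁ − 1/V₂) = 0.01165/(5.3277e-04 − 1.7822e-04) = 32.85 m.

33 m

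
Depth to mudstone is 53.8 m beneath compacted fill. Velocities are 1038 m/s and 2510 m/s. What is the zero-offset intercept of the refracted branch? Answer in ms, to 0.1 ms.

θ_c = arcsin(V₁/V₂) = arcsin(1038/2510) = 24.43°; cos θ_c = 0.9105.
tᵢ = 2h·cos θ_c / V₁ = 2·53.8·0.9105 / 1038 = 0.09438 s.

94.4 ms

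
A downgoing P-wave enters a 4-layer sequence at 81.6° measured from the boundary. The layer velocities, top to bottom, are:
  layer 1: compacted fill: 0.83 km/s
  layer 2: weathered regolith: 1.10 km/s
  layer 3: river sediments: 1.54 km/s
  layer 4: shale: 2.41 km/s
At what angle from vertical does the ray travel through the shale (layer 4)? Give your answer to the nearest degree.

25°

From the normal: θ₁ = 90° − 81.6° = 8.4°.
Ray parameter p = sin 8.4° / 0.83 = 1.7600e-01 s/km.
sin θ_4 = p·V_4 = 1.7600e-01 × 2.41 = 0.4242.
θ_4 = 25.10° from the vertical.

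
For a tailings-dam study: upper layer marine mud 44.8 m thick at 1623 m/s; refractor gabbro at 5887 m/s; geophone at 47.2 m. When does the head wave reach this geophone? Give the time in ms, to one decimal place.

61.1 ms

t = x/V₂ + 2h·√(V₂²−V₁²)/(V₁V₂).
√(V₂²−V₁²) = √(5887²−1623²) = 5658.9 m/s; delay term = 2·44.8·5658.9/(1623·5887) = 0.05307 s.
t = 47.2/5887 + 0.05307 = 0.06108 s.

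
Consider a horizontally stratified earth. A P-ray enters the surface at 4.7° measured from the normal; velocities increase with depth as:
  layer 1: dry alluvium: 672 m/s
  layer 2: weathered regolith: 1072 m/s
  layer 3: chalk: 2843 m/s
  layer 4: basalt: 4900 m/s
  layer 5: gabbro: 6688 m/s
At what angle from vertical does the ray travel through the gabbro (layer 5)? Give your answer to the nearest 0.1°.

Snell's law across each interface conserves sin θ / V, so sin θ_5 = V_5·sin θ₁/V₁.
sin θ_5 = 6688 × sin 4.7° / 672 = 0.8155.
θ_5 = 54.64° from the vertical.

54.6°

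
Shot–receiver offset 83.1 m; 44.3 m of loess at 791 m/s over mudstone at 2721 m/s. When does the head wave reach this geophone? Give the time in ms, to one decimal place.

θ_c = arcsin(V₁/V₂) = arcsin(791/2721) = 16.90°, cos θ_c = 0.9568.
Intercept time tᵢ = 2h cos θ_c / V₁ = 2·44.3·0.9568/791 = 0.10717 s.
t = x/V₂ + tᵢ = 83.1/2721 + 0.10717 = 0.13771 s.

137.7 ms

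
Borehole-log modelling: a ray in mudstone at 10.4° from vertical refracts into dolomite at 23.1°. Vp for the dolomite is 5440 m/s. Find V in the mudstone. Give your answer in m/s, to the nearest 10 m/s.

Snell's law: sin 10.4°/V₁ = sin 23.1°/V₂.
V₁ = V₂·sin 10.4°/sin 23.1° = 5440 × 0.4601 = 2503.01 m/s.

2500 m/s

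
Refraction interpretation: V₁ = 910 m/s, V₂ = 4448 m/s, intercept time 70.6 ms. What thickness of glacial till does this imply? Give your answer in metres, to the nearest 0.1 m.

32.8 m

h = tᵢ·V₁·V₂ / (2·√(V₂²−V₁²)).
√(V₂²−V₁²) = √(4448² − 910²) = 4353.9 m/s.
h = 0.0706 s × 910 × 4448 / (2 × 4353.9) = 32.82 m.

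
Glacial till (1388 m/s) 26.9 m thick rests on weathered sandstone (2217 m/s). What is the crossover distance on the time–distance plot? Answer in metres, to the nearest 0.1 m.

112.2 m

x_cross = 2h·√((V₂+V₁)/(V₂−V₁)).
(V₂+V₁)/(V₂−V₁) = (2217+1388)/(2217−1388) = 4.3486; √ = 2.0853.
x_cross = 2·26.9·2.0853 = 112.19 m.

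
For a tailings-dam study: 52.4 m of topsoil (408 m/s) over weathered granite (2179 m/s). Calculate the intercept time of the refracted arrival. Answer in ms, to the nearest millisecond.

252 ms

θ_c = arcsin(V₁/V₂) = arcsin(408/2179) = 10.79°; cos θ_c = 0.9823.
tᵢ = 2h·cos θ_c / V₁ = 2·52.4·0.9823 / 408 = 0.25232 s.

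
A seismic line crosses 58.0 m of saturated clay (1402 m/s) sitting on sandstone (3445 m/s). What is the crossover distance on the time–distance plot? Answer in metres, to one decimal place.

x_cross = 2h·√((V₂+V₁)/(V₂−V₁)).
(V₂+V₁)/(V₂−V₁) = (3445+1402)/(3445−1402) = 2.3725; √ = 1.5403.
x_cross = 2·58.0·1.5403 = 178.67 m.

178.7 m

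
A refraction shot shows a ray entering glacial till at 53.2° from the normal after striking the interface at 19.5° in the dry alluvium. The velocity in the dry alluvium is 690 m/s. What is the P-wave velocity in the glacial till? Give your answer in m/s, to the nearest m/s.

1655 m/s

sin 19.5° = 0.3338; sin 53.2° = 0.8007.
V₂ = V₁·(sin θ₂/sin θ₁) = 690·(0.8007/0.3338) = 1655.16 m/s.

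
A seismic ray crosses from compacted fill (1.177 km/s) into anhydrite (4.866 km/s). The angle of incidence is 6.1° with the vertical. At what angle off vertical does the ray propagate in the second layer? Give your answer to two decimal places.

Snell's law: sin θ₂ = (V₂/V₁)·sin θ₁ = (4.866/1.177)·sin 6.1° = 0.4393.
θ₂ = sin⁻¹(0.4393) = 26.06° (from vertical).

26.06°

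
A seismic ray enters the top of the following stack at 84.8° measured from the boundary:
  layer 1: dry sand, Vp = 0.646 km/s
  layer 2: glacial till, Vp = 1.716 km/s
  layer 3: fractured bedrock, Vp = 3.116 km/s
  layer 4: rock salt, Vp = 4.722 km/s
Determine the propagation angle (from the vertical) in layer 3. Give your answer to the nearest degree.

26°

From the normal: θ₁ = 90° − 84.8° = 5.2°.
Snell's law across each interface conserves sin θ / V, so sin θ_3 = V_3·sin θ₁/V₁.
sin θ_3 = 3.116 × sin 5.2° / 0.646 = 0.4372.
θ_3 = arcsin 0.4372 = 25.92°.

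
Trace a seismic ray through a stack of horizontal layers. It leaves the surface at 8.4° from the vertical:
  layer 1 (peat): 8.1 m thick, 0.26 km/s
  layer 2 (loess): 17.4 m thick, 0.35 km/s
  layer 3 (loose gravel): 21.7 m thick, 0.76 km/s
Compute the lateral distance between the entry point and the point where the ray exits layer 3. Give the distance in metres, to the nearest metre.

15 m

Ray parameter p = sin 8.4° / 0.26 km/s = 5.6186e-01 s/km.
Layer 1: θ = 8.40°; offset = 8.1·tan 8.40° = 1.196 m.
Layer 2: sin θ = p·0.35 = 0.1967 → θ = 11.34°; offset = 17.4·tan 11.34° = 3.490 m.
Layer 3: sin θ = p·0.76 = 0.4270 → θ = 25.28°; offset = 21.7·tan 25.28° = 10.247 m.
Total horizontal offset = 14.933 m.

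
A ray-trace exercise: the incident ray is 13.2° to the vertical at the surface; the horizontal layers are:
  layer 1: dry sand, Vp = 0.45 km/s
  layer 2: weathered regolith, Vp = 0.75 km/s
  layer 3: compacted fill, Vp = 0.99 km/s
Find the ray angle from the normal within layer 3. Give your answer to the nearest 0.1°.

30.2°

Ray parameter p = sin 13.2° / 0.45 = 5.0745e-01 s/km.
sin θ_3 = p·V_3 = 5.0745e-01 × 0.99 = 0.5024.
θ_3 = arcsin 0.5024 = 30.16°.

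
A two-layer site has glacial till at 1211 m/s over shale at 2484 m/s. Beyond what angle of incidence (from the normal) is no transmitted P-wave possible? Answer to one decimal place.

At critical incidence the refracted ray runs along the interface (θ₂ = 90°), so sin θ_c = V₁/V₂.
θ_c = arcsin(1211/2484) = arcsin 0.4875 = 29.18°.

29.2°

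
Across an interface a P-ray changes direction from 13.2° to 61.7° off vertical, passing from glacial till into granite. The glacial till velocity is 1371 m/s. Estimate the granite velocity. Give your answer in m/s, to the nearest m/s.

Snell's law: sin 13.2°/V₁ = sin 61.7°/V₂.
V₂ = V₁·sin 61.7°/sin 13.2° = 1371 × 3.8558 = 5286.31 m/s.

5286 m/s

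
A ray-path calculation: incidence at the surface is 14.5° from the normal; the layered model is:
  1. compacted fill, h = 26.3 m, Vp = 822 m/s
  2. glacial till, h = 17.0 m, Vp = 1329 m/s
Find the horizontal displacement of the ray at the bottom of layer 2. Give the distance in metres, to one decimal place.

Apply Snell's law at each interface; in layer i the horizontal offset is hᵢ·tan θᵢ.
Layer 1: θ = 14.50°; offset = 26.3·tan 14.50° = 6.802 m.
Layer 2: sin θ = 1329·sin 14.5°/822 = 0.4048, θ = 23.88°; offset = 17.0·tan 23.88° = 7.526 m.
Σ offsets = 14.328 m.

14.3 m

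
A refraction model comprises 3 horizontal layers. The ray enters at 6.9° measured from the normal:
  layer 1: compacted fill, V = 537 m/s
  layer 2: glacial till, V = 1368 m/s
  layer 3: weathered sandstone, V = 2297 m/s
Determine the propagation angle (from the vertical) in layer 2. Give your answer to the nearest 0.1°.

Snell's law across each interface conserves sin θ / V, so sin θ_2 = V_2·sin θ₁/V₁.
sin θ_2 = 1368 × sin 6.9° / 537 = 0.3060.
θ_2 = 17.82° from the vertical.

17.8°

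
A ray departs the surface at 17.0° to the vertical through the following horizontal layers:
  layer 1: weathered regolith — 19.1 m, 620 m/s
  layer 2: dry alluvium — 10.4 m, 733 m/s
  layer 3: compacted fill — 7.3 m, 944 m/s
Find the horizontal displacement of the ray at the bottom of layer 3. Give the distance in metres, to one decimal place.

13.3 m

p = sin θ₁/V₁ = sin 17.0°/620 = 4.7157e-04 s/m is conserved through the stack.
Layer 1: θ = 17.00°; offset = 19.1·tan 17.00° = 5.839 m.
Layer 2: sin θ = p·733 = 0.3457 → θ = 20.22°; offset = 10.4·tan 20.22° = 3.831 m.
Layer 3: sin θ = p·944 = 0.4452 → θ = 26.43°; offset = 7.3·tan 26.43° = 3.629 m.
Σ offsets = 13.300 m.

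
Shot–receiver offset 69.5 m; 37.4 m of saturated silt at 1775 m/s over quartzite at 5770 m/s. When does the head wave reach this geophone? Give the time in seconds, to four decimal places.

0.0521 s

t = x/V₂ + 2h·√(V₂²−V₁²)/(V₁V₂).
√(V₂²−V₁²) = √(5770²−1775²) = 5490.2 m/s; delay term = 2·37.4·5490.2/(1775·5770) = 0.04010 s.
t = 69.5/5770 + 0.04010 = 0.05214 s.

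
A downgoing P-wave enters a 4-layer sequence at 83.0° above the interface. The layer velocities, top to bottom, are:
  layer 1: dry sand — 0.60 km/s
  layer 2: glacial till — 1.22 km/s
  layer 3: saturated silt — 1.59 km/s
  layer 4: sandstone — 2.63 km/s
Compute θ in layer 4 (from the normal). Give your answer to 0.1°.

32.3°

From the normal: θ₁ = 90° − 83.0° = 7.0°.
Ray parameter p = sin 7.0° / 0.60 = 2.0312e-01 s/km.
sin θ_4 = p·V_4 = 2.0312e-01 × 2.63 = 0.5342.
θ_4 = arcsin 0.5342 = 32.29°.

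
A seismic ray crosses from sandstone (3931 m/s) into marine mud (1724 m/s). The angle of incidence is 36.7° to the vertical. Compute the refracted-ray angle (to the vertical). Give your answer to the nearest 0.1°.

15.2°

Snell's law: sin θ₂ = (V₂/V₁)·sin θ₁ = (1724/3931)·sin 36.7° = 0.2621.
θ₂ = arcsin 0.2621 = 15.19° from the normal.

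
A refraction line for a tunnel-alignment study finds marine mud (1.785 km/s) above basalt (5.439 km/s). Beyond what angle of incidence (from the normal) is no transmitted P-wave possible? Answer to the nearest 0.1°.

19.2°

At critical incidence the refracted ray runs along the interface (θ₂ = 90°), so sin θ_c = V₁/V₂.
θ_c = arcsin(1.785/5.439) = arcsin 0.3282 = 19.16°.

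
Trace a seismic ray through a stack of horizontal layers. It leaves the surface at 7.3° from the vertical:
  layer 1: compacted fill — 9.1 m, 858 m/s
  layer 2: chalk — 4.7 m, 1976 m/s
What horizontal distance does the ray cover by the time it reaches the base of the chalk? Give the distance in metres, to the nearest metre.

Ray parameter p = sin 7.3° / 858 m/s = 1.4809e-04 s/m.
Layer 1: θ = 7.30°; offset = 9.1·tan 7.30° = 1.166 m.
Layer 2: sin θ = p·1976 = 0.2926 → θ = 17.02°; offset = 4.7·tan 17.02° = 1.438 m.
Total horizontal offset = 2.604 m.

3 m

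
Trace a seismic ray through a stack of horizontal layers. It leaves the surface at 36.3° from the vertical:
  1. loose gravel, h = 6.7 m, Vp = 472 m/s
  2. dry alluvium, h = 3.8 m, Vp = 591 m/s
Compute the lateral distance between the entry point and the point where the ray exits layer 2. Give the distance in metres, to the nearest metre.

p = sin θ₁/V₁ = sin 36.3°/472 = 1.2543e-03 s/m is conserved through the stack.
Layer 1: θ = 36.30°; offset = 6.7·tan 36.30° = 4.922 m.
Layer 2: sin θ = p·591 = 0.7413 → θ = 47.84°; offset = 3.8·tan 47.84° = 4.197 m.
Summing the layer offsets gives 9.118 m.

9 m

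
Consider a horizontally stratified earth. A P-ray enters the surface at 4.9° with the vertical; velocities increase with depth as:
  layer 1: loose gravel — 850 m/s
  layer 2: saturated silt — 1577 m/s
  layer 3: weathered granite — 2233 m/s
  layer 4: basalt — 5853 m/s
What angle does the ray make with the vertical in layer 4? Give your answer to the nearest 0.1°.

36.0°

Snell's law across each interface conserves sin θ / V, so sin θ_4 = V_4·sin θ₁/V₁.
sin θ_4 = 5853 × sin 4.9° / 850 = 0.5882.
θ_4 = arcsin 0.5882 = 36.03°.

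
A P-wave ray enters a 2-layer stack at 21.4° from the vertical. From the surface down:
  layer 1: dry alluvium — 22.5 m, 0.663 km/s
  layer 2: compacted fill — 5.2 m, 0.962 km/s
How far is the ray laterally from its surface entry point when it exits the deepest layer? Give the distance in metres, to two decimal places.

Ray parameter p = sin 21.4° / 0.663 km/s = 5.5034e-01 s/km.
Layer 1: θ = 21.40°; offset = 22.5·tan 21.40° = 8.8177 m.
Layer 2: sin θ = p·0.962 = 0.5294 → θ = 31.97°; offset = 5.2·tan 31.97° = 3.2451 m.
Σ offsets = 12.0628 m.

12.06 m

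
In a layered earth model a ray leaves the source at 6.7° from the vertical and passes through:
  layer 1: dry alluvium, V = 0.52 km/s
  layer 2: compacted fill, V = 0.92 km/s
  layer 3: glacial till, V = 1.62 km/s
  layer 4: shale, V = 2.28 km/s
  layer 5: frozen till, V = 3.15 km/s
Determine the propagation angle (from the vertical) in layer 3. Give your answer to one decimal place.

Ray parameter p = sin 6.7° / 0.52 = 2.2437e-01 s/km.
sin θ_3 = p·V_3 = 2.2437e-01 × 1.62 = 0.3635.
θ_3 = 21.31° from the vertical.

21.3°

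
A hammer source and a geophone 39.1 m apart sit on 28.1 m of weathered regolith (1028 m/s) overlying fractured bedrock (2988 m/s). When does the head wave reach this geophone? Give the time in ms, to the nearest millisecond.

t = x/V₂ + 2h·√(V₂²−V₁²)/(V₁V₂).
√(V₂²−V₁²) = √(2988²−1028²) = 2805.6 m/s; delay term = 2·28.1·2805.6/(1028·2988) = 0.05133 s.
t = 39.1/2988 + 0.05133 = 0.06442 s.

64 ms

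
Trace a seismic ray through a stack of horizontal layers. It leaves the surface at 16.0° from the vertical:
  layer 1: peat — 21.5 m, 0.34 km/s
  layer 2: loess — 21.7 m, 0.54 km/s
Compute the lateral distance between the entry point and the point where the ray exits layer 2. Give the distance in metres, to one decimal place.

16.7 m

Apply Snell's law at each interface; in layer i the horizontal offset is hᵢ·tan θᵢ.
Layer 1: θ = 16.00°; offset = 21.5·tan 16.00° = 6.165 m.
Layer 2: sin θ = 0.54·sin 16.0°/0.34 = 0.4378, θ = 25.96°; offset = 21.7·tan 25.96° = 10.566 m.
Summing the layer offsets gives 16.731 m.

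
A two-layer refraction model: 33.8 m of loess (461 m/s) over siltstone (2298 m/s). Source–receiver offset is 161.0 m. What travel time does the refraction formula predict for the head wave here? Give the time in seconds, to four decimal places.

t = x/V₂ + 2h·√(V₂²−V₁²)/(V₁V₂).
√(V₂²−V₁²) = √(2298²−461²) = 2251.3 m/s; delay term = 2·33.8·2251.3/(461·2298) = 0.14366 s.
t = 161.0/2298 + 0.14366 = 0.21372 s.

0.2137 s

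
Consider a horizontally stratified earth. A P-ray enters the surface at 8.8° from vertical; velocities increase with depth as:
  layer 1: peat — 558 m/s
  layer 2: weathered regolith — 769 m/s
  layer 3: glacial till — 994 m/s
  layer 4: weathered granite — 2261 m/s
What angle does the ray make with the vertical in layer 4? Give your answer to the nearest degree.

Ray parameter p = sin 8.8° / 558 = 2.7417e-04 s/m.
sin θ_4 = p·V_4 = 2.7417e-04 × 2261 = 0.6199.
θ_4 = 38.31° from the vertical.

38°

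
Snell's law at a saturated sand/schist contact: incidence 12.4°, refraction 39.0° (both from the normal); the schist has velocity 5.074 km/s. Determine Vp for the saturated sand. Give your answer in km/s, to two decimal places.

sin 12.4° = 0.2147; sin 39.0° = 0.6293.
V₁ = V₂·(sin θ₁/sin θ₂) = 5.074·(0.2147/0.6293) = 1.73 km/s.

1.73 km/s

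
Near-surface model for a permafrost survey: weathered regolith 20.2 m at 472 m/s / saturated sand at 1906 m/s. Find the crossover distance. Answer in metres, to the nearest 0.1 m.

x_cross = 2h·√((V₂+V₁)/(V₂−V₁)).
(V₂+V₁)/(V₂−V₁) = (1906+472)/(1906−472) = 1.6583; √ = 1.2877.
x_cross = 2·20.2·1.2877 = 52.03 m.

52.0 m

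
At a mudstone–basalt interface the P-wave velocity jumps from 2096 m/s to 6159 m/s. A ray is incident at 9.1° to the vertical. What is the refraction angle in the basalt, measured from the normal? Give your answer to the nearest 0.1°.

27.7°

Snell's law: sin θ₂ = (V₂/V₁)·sin θ₁ = (6159/2096)·sin 9.1° = 0.4647.
θ₂ = sin⁻¹(0.4647) = 27.69° (from vertical).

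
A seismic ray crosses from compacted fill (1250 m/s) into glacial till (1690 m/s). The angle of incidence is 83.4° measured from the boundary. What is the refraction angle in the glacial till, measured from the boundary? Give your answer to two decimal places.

Convert to the normal: θ₁ = 90° − 83.4° = 6.6°.
sin θ₁/V₁ = sin θ₂/V₂ ⇒ sin θ₂ = 1690·sin 6.6°/1250 = 1690·0.1149/1250 = 0.1554.
θ₂ = arcsin 0.1554 = 8.94° from the normal.
From the interface: 90° − 8.94° = 81.06°.

81.06°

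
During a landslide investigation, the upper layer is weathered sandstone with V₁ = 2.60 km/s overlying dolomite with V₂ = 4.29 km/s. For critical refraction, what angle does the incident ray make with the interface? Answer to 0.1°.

At critical incidence the refracted ray runs along the interface (θ₂ = 90°), so sin θ_c = V₁/V₂.
θ_c = arcsin(2.60/4.29) = arcsin 0.6061 = 37.31°.
Measured from the interface: 90° − 37.31° = 52.69°.

52.7°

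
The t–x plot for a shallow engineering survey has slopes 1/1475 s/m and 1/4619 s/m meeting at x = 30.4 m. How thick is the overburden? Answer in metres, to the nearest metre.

h = (x_cross/2)·√((V₂−V₁)/(V₂+V₁)).
(V₂−V₁)/(V₂+V₁) = (4619−1475)/(4619+1475) = 0.5159; √ = 0.7183.
h = (30.4/2)·0.7183 = 10.92 m.

11 m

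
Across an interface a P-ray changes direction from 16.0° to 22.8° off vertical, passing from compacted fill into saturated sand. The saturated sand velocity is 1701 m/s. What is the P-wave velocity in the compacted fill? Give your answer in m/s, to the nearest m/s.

sin 16.0° = 0.2756; sin 22.8° = 0.3875.
V₁ = V₂·(sin θ₁/sin θ₂) = 1701·(0.2756/0.3875) = 1209.91 m/s.

1210 m/s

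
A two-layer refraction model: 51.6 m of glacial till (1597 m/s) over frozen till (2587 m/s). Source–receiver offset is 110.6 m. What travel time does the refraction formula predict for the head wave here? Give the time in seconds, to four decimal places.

θ_c = arcsin(V₁/V₂) = arcsin(1597/2587) = 38.12°, cos θ_c = 0.7867.
Intercept time tᵢ = 2h cos θ_c / V₁ = 2·51.6·0.7867/1597 = 0.05084 s.
t = x/V₂ + tᵢ = 110.6/2587 + 0.05084 = 0.09359 s.

0.0936 s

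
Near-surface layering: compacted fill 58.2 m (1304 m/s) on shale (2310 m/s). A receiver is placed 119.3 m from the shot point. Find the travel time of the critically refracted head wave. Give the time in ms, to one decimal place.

t = x/V₂ + 2h·√(V₂²−V₁²)/(V₁V₂).
√(V₂²−V₁²) = √(2310²−1304²) = 1906.7 m/s; delay term = 2·58.2·1906.7/(1304·2310) = 0.07368 s.
t = 119.3/2310 + 0.07368 = 0.12533 s.

125.3 ms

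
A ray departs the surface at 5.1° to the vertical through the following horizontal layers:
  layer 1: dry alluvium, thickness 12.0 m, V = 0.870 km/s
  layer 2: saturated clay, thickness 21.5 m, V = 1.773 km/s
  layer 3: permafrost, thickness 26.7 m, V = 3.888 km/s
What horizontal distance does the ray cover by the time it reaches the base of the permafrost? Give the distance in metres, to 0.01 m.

16.59 m

Ray parameter p = sin 5.1° / 0.870 km/s = 1.0218e-01 s/km.
Layer 1: θ = 5.10°; offset = 12.0·tan 5.10° = 1.0710 m.
Layer 2: sin θ = p·1.773 = 0.1812 → θ = 10.44°; offset = 21.5·tan 10.44° = 3.9605 m.
Layer 3: sin θ = p·3.888 = 0.3973 → θ = 23.41°; offset = 26.7·tan 23.41° = 11.5582 m.
Total horizontal offset = 16.5896 m.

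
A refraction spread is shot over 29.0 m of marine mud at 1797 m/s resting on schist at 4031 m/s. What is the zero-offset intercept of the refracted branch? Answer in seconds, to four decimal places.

0.0289 s

θ_c = arcsin(V₁/V₂) = arcsin(1797/4031) = 26.47°; cos θ_c = 0.8951.
tᵢ = 2h·cos θ_c / V₁ = 2·29.0·0.8951 / 1797 = 0.02889 s.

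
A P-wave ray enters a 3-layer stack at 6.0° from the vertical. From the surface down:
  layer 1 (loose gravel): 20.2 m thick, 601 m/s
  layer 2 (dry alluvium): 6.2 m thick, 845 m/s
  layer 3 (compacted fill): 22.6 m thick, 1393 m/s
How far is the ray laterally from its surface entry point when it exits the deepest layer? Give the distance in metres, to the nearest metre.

p = sin θ₁/V₁ = sin 6.0°/601 = 1.7392e-04 s/m is conserved through the stack.
Layer 1: θ = 6.00°; offset = 20.2·tan 6.00° = 2.123 m.
Layer 2: sin θ = p·845 = 0.1470 → θ = 8.45°; offset = 6.2·tan 8.45° = 0.921 m.
Layer 3: sin θ = p·1393 = 0.2423 → θ = 14.02°; offset = 22.6·tan 14.02° = 5.644 m.
Total horizontal offset = 8.688 m.

9 m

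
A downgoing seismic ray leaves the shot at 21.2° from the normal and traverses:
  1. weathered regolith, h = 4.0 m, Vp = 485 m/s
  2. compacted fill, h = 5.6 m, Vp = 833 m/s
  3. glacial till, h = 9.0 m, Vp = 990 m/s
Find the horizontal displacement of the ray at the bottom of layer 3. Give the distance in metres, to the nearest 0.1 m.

Ray parameter p = sin 21.2° / 485 m/s = 7.4562e-04 s/m.
Layer 1: θ = 21.20°; offset = 4.0·tan 21.20° = 1.551 m.
Layer 2: sin θ = p·833 = 0.6211 → θ = 38.40°; offset = 5.6·tan 38.40° = 4.438 m.
Layer 3: sin θ = p·990 = 0.7382 → θ = 47.58°; offset = 9.0·tan 47.58° = 9.848 m.
Summing the layer offsets gives 15.837 m.

15.8 m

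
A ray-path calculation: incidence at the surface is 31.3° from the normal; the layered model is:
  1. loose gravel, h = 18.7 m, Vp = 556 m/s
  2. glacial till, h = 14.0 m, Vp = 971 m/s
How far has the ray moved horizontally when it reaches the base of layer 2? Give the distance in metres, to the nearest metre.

42 m

Ray parameter p = sin 31.3° / 556 m/s = 9.3439e-04 s/m.
Layer 1: θ = 31.30°; offset = 18.7·tan 31.30° = 11.370 m.
Layer 2: sin θ = p·971 = 0.9073 → θ = 65.13°; offset = 14.0·tan 65.13° = 30.207 m.
Σ offsets = 41.576 m.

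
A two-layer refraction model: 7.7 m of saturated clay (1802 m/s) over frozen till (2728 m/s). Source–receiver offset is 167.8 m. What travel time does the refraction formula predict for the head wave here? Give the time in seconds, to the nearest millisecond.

0.068 s

θ_c = arcsin(V₁/V₂) = arcsin(1802/2728) = 41.34°, cos θ_c = 0.7508.
Intercept time tᵢ = 2h cos θ_c / V₁ = 2·7.7·0.7508/1802 = 0.00642 s.
t = x/V₂ + tᵢ = 167.8/2728 + 0.00642 = 0.06793 s.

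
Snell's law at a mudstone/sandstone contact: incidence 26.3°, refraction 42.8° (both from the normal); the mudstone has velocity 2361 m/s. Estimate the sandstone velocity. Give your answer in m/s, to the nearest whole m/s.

sin 26.3° = 0.4431; sin 42.8° = 0.6794.
V₂ = V₁·(sin θ₂/sin θ₁) = 2361·(0.6794/0.4431) = 3620.55 m/s.

3621 m/s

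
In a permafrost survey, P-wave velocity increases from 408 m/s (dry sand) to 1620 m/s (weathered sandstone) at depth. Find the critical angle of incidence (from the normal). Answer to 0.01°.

14.59°

At critical incidence the refracted ray runs along the interface (θ₂ = 90°), so sin θ_c = V₁/V₂.
θ_c = arcsin(408/1620) = arcsin 0.2519 = 14.59°.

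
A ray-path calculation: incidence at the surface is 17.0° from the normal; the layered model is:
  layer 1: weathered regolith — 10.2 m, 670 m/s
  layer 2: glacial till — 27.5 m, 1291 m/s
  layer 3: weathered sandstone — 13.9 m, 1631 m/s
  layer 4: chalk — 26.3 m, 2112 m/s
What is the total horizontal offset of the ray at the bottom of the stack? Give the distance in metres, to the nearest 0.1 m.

98.4 m

p = sin θ₁/V₁ = sin 17.0°/670 = 4.3638e-04 s/m is conserved through the stack.
Layer 1: θ = 17.00°; offset = 10.2·tan 17.00° = 3.118 m.
Layer 2: sin θ = p·1291 = 0.5634 → θ = 34.29°; offset = 27.5·tan 34.29° = 18.751 m.
Layer 3: sin θ = p·1631 = 0.7117 → θ = 45.38°; offset = 13.9·tan 45.38° = 14.084 m.
Layer 4: sin θ = p·2112 = 0.9216 → θ = 67.16°; offset = 26.3·tan 67.16° = 62.458 m.
Total horizontal offset = 98.411 m.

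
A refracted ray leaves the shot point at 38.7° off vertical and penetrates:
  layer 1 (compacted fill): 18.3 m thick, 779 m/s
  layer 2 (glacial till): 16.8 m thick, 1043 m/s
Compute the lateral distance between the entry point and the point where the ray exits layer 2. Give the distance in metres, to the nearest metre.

Apply Snell's law at each interface; in layer i the horizontal offset is hᵢ·tan θᵢ.
Layer 1: θ = 38.70°; offset = 18.3·tan 38.70° = 14.661 m.
Layer 2: sin θ = 1043·sin 38.7°/779 = 0.8371, θ = 56.84°; offset = 16.8·tan 56.84° = 25.711 m.
Total horizontal offset = 40.372 m.

40 m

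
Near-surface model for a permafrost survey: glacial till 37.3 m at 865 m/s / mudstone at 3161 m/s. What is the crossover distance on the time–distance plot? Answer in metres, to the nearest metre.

99 m

x_cross = 2h·√((V₂+V₁)/(V₂−V₁)).
(V₂+V₁)/(V₂−V₁) = (3161+865)/(3161−865) = 1.7535; √ = 1.3242.
x_cross = 2·37.3·1.3242 = 98.78 m.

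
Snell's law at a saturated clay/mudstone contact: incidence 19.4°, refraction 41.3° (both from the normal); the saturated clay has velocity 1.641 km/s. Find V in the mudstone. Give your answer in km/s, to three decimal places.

Snell's law: sin 19.4°/V₁ = sin 41.3°/V₂.
V₂ = V₁·sin 41.3°/sin 19.4° = 1.641 × 1.9870 = 3.261 km/s.

3.261 km/s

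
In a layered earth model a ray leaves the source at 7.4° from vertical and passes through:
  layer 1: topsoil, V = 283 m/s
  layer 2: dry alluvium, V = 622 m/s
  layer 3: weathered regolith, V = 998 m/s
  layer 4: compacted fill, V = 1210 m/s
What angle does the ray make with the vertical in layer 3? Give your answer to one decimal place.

27.0°

Snell's law across each interface conserves sin θ / V, so sin θ_3 = V_3·sin θ₁/V₁.
sin θ_3 = 998 × sin 7.4° / 283 = 0.4542.
θ_3 = arcsin 0.4542 = 27.01°.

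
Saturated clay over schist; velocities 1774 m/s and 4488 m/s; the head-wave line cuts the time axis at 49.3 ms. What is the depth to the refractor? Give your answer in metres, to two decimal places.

h = tᵢ·V₁·V₂ / (2·√(V₂²−V₁²)).
√(V₂²−V₁²) = √(4488² − 1774²) = 4122.5 m/s.
h = 0.0493 s × 1774 × 4488 / (2 × 4122.5) = 47.61 m.

47.61 m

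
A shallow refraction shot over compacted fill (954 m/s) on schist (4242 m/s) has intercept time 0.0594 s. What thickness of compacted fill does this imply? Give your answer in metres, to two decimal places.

θ_c = arcsin(954/4242) = 13.00°; cos θ_c = 0.9744.
tᵢ = 2h cos θ_c/V₁ ⇒ h = tᵢ·V₁/(2 cos θ_c) = 0.0594·954/(2·0.9744) = 29.08 m.

29.08 m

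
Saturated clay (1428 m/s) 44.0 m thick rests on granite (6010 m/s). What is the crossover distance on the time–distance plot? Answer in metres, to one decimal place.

112.1 m

x_cross = 2h·√((V₂+V₁)/(V₂−V₁)).
(V₂+V₁)/(V₂−V₁) = (6010+1428)/(6010−1428) = 1.6233; √ = 1.2741.
x_cross = 2·44.0·1.2741 = 112.12 m.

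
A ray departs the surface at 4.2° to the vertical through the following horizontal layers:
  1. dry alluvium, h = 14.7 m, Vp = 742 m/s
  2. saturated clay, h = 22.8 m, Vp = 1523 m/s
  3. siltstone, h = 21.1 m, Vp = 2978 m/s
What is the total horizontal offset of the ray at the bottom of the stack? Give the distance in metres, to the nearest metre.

Apply Snell's law at each interface; in layer i the horizontal offset is hᵢ·tan θᵢ.
Layer 1: θ = 4.20°; offset = 14.7·tan 4.20° = 1.080 m.
Layer 2: sin θ = 1523·sin 4.2°/742 = 0.1503, θ = 8.65°; offset = 22.8·tan 8.65° = 3.467 m.
Layer 3: sin θ = 2978·sin 4.2°/742 = 0.2939, θ = 17.09°; offset = 21.1·tan 17.09° = 6.489 m.
Summing the layer offsets gives 11.035 m.

11 m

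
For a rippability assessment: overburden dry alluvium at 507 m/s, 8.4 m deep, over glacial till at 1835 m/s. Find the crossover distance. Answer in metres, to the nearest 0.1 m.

θ_c = arcsin(507/1835) = 16.04°, so cos θ_c = 0.9611 and tᵢ = 2h cos θ_c/V₁ = 0.0318 s.
At crossover x/V₁ = x/V₂ + tᵢ ⇒ x = tᵢ/(1/V₁ − 1/V₂) = 0.03185/(1.9724e-03 − 5.4496e-04) = 22.31 m.

22.3 m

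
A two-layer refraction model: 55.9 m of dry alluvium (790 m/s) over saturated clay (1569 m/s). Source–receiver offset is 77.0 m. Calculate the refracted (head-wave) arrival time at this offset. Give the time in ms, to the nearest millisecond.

171 ms

θ_c = arcsin(V₁/V₂) = arcsin(790/1569) = 30.23°, cos θ_c = 0.8640.
Intercept time tᵢ = 2h cos θ_c / V₁ = 2·55.9·0.8640/790 = 0.12227 s.
t = x/V₂ + tᵢ = 77.0/1569 + 0.12227 = 0.17135 s.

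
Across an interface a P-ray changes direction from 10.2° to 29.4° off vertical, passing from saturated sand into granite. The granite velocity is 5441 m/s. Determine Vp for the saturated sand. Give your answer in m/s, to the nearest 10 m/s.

Snell's law: sin 10.2°/V₁ = sin 29.4°/V₂.
V₁ = V₂·sin 10.2°/sin 29.4° = 5441 × 0.3607 = 1962.74 m/s.

1960 m/s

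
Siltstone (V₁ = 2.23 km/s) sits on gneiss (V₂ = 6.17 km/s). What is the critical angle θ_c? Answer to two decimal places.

At critical incidence the refracted ray runs along the interface (θ₂ = 90°), so sin θ_c = V₁/V₂.
θ_c = arcsin(2.23/6.17) = arcsin 0.3614 = 21.19°.

21.19°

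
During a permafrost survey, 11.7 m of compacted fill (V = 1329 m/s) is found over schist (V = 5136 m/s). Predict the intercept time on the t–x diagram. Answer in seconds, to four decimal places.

0.0170 s

θ_c = arcsin(V₁/V₂) = arcsin(1329/5136) = 15.00°; cos θ_c = 0.9659.
tᵢ = 2h·cos θ_c / V₁ = 2·11.7·0.9659 / 1329 = 0.01701 s.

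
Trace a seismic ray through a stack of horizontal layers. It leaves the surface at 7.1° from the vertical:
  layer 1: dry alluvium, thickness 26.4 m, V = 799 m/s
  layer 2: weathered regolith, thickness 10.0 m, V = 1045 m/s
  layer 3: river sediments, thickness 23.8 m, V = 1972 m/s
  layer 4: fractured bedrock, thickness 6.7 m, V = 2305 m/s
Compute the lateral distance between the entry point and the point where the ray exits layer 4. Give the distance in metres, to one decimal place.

p = sin θ₁/V₁ = sin 7.1°/799 = 1.5470e-04 s/m is conserved through the stack.
Layer 1: θ = 7.10°; offset = 26.4·tan 7.10° = 3.288 m.
Layer 2: sin θ = p·1045 = 0.1617 → θ = 9.30°; offset = 10.0·tan 9.30° = 1.638 m.
Layer 3: sin θ = p·1972 = 0.3051 → θ = 17.76°; offset = 23.8·tan 17.76° = 7.624 m.
Layer 4: sin θ = p·2305 = 0.3566 → θ = 20.89°; offset = 6.7·tan 20.89° = 2.557 m.
Total horizontal offset = 15.107 m.

15.1 m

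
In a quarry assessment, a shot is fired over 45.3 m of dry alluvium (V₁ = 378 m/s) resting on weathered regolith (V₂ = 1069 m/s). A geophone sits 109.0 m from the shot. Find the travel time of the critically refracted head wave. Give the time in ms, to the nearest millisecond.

t = x/V₂ + 2h·√(V₂²−V₁²)/(V₁V₂).
√(V₂²−V₁²) = √(1069²−378²) = 999.9 m/s; delay term = 2·45.3·999.9/(378·1069) = 0.22420 s.
t = 109.0/1069 + 0.22420 = 0.32616 s.

326 ms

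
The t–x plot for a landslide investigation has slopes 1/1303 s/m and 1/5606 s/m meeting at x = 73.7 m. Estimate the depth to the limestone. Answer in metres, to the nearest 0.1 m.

29.1 m

h = (x_cross/2)·√((V₂−V₁)/(V₂+V₁)).
(V₂−V₁)/(V₂+V₁) = (5606−1303)/(5606+1303) = 0.6228; √ = 0.7892.
h = (73.7/2)·0.7892 = 29.08 m.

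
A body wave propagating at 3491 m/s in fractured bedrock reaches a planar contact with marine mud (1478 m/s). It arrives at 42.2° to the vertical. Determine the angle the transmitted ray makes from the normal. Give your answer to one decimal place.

sin θ₁/V₁ = sin θ₂/V₂ ⇒ sin θ₂ = 1478·sin 42.2°/3491 = 1478·0.6717/3491 = 0.2844.
θ₂ = arcsin 0.2844 = 16.52° from the normal.

16.5°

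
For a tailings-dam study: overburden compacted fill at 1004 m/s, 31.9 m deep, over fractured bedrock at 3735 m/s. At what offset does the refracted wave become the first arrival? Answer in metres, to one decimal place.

84.0 m

x_cross = 2h·√((V₂+V₁)/(V₂−V₁)).
(V₂+V₁)/(V₂−V₁) = (3735+1004)/(3735−1004) = 1.7353; √ = 1.3173.
x_cross = 2·31.9·1.3173 = 84.04 m.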